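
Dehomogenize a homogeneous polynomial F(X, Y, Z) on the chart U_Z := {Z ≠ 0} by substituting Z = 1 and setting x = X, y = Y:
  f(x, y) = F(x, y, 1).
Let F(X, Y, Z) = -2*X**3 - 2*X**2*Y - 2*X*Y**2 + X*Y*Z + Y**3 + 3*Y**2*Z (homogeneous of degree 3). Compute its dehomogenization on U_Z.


f(x, y) = -2*x**3 - 2*x**2*y - 2*x*y**2 + x*y + y**3 + 3*y**2

On U_Z we set Z = 1. Each monomial c·X^i·Y^j·Z^k in F becomes c·x^i·y^j·1^k = c·x^i·y^j.
Substituting Z = 1: F(X, Y, 1) = -2*x**3 - 2*x**2*y - 2*x*y**2 + x*y + y**3 + 3*y**2.
Note: deg(f) ≤ deg(F) = 3; strict inequality happens when F is divisible by Z (lost terms).


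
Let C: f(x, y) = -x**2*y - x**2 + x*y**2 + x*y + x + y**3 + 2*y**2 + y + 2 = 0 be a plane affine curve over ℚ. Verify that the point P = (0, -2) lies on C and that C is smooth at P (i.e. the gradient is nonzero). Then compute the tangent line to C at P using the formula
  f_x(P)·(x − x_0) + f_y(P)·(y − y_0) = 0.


Tangent line at P: 3*x + 5*y + 10 = 0.

Step 1: f(0, -2) = 0, so P lies on C.
Step 2: partial derivatives
  f_x(x, y) = -2*x*y - 2*x + y**2 + y + 1, f_y(x, y) = -x**2 + 2*x*y + x + 3*y**2 + 4*y + 1.
  f_x(P) = 3, f_y(P) = 5 (gradient nonzero, so P is smooth).
Step 3: tangent line at P: 3·(x − 0) + 5·(y − -2) = 0.
Expanding: 3*x + 5*y + 10 = 0.


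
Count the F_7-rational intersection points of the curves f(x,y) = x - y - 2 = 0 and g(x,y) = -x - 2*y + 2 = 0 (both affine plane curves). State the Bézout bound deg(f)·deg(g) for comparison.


Common zeros: {(2, 0)}; count = 1; Bézout bound = 1.

deg(f) = 1, deg(g) = 1, so Bézout bound = 1.
Scan x ∈ F_7. For each x, list the y ∈ F_7 with f(x, y) ≡ 0 and those with g(x, y) ≡ 0 (mod 7); the common zeros in that column are the intersection.
  x = 0: f ≡ 0 at y ∈ {5}; g ≡ 0 at y ∈ {1}; common: ∅.
  x = 1: f ≡ 0 at y ∈ {6}; g ≡ 0 at y ∈ {4}; common: ∅.
  x = 2: f ≡ 0 at y ∈ {0}; g ≡ 0 at y ∈ {0}; common: {0}.
  x = 3: f ≡ 0 at y ∈ {1}; g ≡ 0 at y ∈ {3}; common: ∅.
  x = 4: f ≡ 0 at y ∈ {2}; g ≡ 0 at y ∈ {6}; common: ∅.
  x = 5: f ≡ 0 at y ∈ {3}; g ≡ 0 at y ∈ {2}; common: ∅.
  x = 6: f ≡ 0 at y ∈ {4}; g ≡ 0 at y ∈ {5}; common: ∅.
Collecting: common zeros = {(2, 0)}, so the count is 1.
Comparison with the Bézout bound: 1 ≤ 1 = deg(f)·deg(g), as expected for curves with no common component (the bound is attained).


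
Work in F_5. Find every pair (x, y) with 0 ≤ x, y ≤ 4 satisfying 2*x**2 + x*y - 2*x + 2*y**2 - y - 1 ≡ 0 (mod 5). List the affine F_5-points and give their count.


Affine F_5-points: {(0, 1), (0, 2), (3, 1), (3, 3), (4, 3)}; count = 5.

For each of the 25 pairs (x, y) ∈ F_5², evaluate f(x, y) mod 5. Record the zeros.
  x = 0: [0↦4, 1↦0, 2↦0, 3↦4, 4↦2]  zeros at y ∈ {1, 2}
  x = 1: [0↦4, 1↦1, 2↦2, 3↦2, 4↦1]  zeros at y ∈ ∅
  x = 2: [0↦3, 1↦1, 2↦3, 3↦4, 4↦4]  zeros at y ∈ ∅
  x = 3: [0↦1, 1↦0, 2↦3, 3↦0, 4↦1]  zeros at y ∈ {1, 3}
  x = 4: [0↦3, 1↦3, 2↦2, 3↦0, 4↦2]  zeros at y ∈ {3}
Collecting zeros: affine points = {(0, 1), (0, 2), (3, 1), (3, 3), (4, 3)}.
Total count |C(F_5)_aff| = 5.


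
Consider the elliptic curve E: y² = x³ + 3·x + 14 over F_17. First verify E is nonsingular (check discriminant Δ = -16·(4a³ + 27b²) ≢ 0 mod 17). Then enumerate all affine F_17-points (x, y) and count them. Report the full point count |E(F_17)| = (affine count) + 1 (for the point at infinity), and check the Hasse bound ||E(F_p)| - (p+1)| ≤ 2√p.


Affine points = {(1, 1), (1, 16), (3, 4), (3, 13), (5, 1), (5, 16), (7, 2), (7, 15), (11, 1), (11, 16), (15, 0)}; affine count = 11; |E(F_17)| = 12.

Discriminant check: Δ ∝ 4a³ + 27b² = 4·3³ + 27·14² = 4·27 + 27·196 ≡ 11 (mod 17). Nonzero ⇒ E is nonsingular.
For each x ∈ F_17, compute rhs = x³ + 3·x + 14 mod 17, then count y ∈ F_17 with y² ≡ rhs.
  x = 0: rhs = 14, matching y values: none (0 points).
  x = 1: rhs = 1, matching y values: 1, 16 (2 points).
  x = 2: rhs = 11, matching y values: none (0 points).
  x = 3: rhs = 16, matching y values: 4, 13 (2 points).
  x = 4: rhs = 5, matching y values: none (0 points).
  x = 5: rhs = 1, matching y values: 1, 16 (2 points).
  x = 6: rhs = 10, matching y values: none (0 points).
  x = 7: rhs = 4, matching y values: 2, 15 (2 points).
  x = 8: rhs = 6, matching y values: none (0 points).
  x = 9: rhs = 5, matching y values: none (0 points).
  x = 10: rhs = 7, matching y values: none (0 points).
  x = 11: rhs = 1, matching y values: 1, 16 (2 points).
  x = 12: rhs = 10, matching y values: none (0 points).
  x = 13: rhs = 6, matching y values: none (0 points).
  x = 14: rhs = 12, matching y values: none (0 points).
  x = 15: rhs = 0, matching y values: 0 (1 points).
  x = 16: rhs = 10, matching y values: none (0 points).
Total affine count: 11.
Full point count |E(F_17)| = 11 + 1 = 12.
Hasse bound: |12 − (17+1)| = |-6| = 6 ≤ 2√17 ≈ 8.2462 ✓.


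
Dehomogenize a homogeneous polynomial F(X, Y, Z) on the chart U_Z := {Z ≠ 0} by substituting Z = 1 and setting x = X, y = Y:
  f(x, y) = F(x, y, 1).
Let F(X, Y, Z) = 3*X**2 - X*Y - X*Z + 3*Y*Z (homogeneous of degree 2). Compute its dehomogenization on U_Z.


f(x, y) = 3*x**2 - x*y - x + 3*y

On U_Z we set Z = 1. Each monomial c·X^i·Y^j·Z^k in F becomes c·x^i·y^j·1^k = c·x^i·y^j.
Substituting Z = 1: F(X, Y, 1) = 3*x**2 - x*y - x + 3*y.
Note: deg(f) ≤ deg(F) = 2; strict inequality happens when F is divisible by Z (lost terms).


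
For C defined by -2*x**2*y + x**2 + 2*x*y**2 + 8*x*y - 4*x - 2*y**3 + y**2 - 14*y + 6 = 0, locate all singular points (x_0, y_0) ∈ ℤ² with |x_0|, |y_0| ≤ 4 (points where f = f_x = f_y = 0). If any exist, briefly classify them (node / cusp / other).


Singular points: {(3, 1)}; classification: node.

Compute partial derivatives:
  f_x = -4*x*y + 2*x + 2*y**2 + 8*y - 4.
  f_y = -2*x**2 + 4*x*y + 8*x - 6*y**2 + 2*y - 14.
Scan x_0 ∈ {−4, ..., 4}. For each x_0, f_y(x_0, y) is a polynomial in y; find its integer roots y ∈ {−4, ..., 4}, then test f_x and f at those candidates.
  x = -4: f_y(-4, y) = -6*y**2 - 14*y - 78; no integer root y with |y| ≤ 4.
  x = -3: f_y(-3, y) = -6*y**2 - 10*y - 56; no integer root y with |y| ≤ 4.
  x = -2: f_y(-2, y) = -6*y**2 - 6*y - 38; no integer root y with |y| ≤ 4.
  x = -1: f_y(-1, y) = -6*y**2 - 2*y - 24; no integer root y with |y| ≤ 4.
  x = 0: f_y(0, y) = -6*y**2 + 2*y - 14; no integer root y with |y| ≤ 4.
  x = 1: f_y(1, y) = -6*y**2 + 6*y - 8; no integer root y with |y| ≤ 4.
  x = 2: f_y(2, y) = -6*y**2 + 10*y - 6; no integer root y with |y| ≤ 4.
  x = 3: f_y(3, y) = -6*y**2 + 14*y - 8; vanishes at y ∈ {1}. (3, 1): f_x = 0, f = 0 — SINGULAR.
  x = 4: f_y(4, y) = -6*y**2 + 18*y - 14; no integer root y with |y| ≤ 4.
Only singular point on the grid: (3, 1).
Classify: substitute x = 3 + u, y = 1 + v and expand: f = -2*u**2*v - u**2 + 2*u*v**2 - 2*v**3 + v**2.
No constant or linear terms (consistent with a singular point). Quadratic part: -u**2 + v**2. Cubic part: -2*u**2*v + 2*u*v**2 - 2*v**3.
The quadratic part v**2 - u**2 = (v − u)(v + u) splits into two distinct linear factors, so there are two distinct tangent lines y − 1 = ±(x − 3) — this is a node (ordinary double point).
Classification: node.


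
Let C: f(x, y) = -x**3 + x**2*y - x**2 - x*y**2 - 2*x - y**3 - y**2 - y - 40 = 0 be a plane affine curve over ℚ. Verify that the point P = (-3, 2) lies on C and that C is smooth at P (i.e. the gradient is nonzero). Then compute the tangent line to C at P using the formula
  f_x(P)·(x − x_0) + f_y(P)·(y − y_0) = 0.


Tangent line at P: -39*x + 4*y - 125 = 0.

Step 1: f(-3, 2) = 0, so P lies on C.
Step 2: partial derivatives
  f_x(x, y) = -3*x**2 + 2*x*y - 2*x - y**2 - 2, f_y(x, y) = x**2 - 2*x*y - 3*y**2 - 2*y - 1.
  f_x(P) = -39, f_y(P) = 4 (gradient nonzero, so P is smooth).
Step 3: tangent line at P: -39·(x − -3) + 4·(y − 2) = 0.
Expanding: -39*x + 4*y - 125 = 0.


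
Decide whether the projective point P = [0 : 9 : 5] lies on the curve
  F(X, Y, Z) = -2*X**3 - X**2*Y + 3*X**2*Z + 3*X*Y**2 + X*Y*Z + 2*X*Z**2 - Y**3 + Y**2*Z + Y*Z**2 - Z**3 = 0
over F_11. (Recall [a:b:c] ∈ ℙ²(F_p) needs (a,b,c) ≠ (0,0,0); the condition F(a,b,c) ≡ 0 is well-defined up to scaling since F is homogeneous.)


F(0,9,5) ≡ 7 (mod 11); P is NOT on the curve.

Evaluate F(0, 9, 5) term-by-term (mod 11).
  -2*X**3 ↦ -2·0·1·1 = 0
  -X**2*Y ↦ -1·0·9·1 = 0
  3*X**2*Z ↦ 3·0·1·5 = 0
  3*X*Y**2 ↦ 3·0·81·1 = 0
  X*Y*Z ↦ 1·0·9·5 = 0
  2*X*Z**2 ↦ 2·0·1·25 = 0
  -Y**3 ↦ -1·1·729·1 = -729
  Y**2*Z ↦ 1·1·81·5 = 405
  Y*Z**2 ↦ 1·1·9·25 = 225
  -Z**3 ↦ -1·1·1·125 = -125
Sum: F(0, 9, 5) = (0) + (0) + (0) + (0) + (0) + (0) + (-729) + (405) + (225) + (-125) = -224.
Reducing mod 11: -224 ≡ 7 (mod 11).
Since F(a, b, c) ≡ 7 ≠ 0 (mod 11), P does NOT lie on the curve.


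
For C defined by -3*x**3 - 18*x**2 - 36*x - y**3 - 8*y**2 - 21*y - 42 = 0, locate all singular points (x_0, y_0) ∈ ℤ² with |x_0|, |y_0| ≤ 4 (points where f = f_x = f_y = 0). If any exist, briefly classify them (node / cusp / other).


Singular points: {(-2, -3)}; classification: cusp.

Compute partial derivatives:
  f_x = -9*x**2 - 36*x - 36.
  f_y = -3*y**2 - 16*y - 21.
Scan x_0 ∈ {−4, ..., 4}. For each x_0, f_y(x_0, y) is a polynomial in y; find its integer roots y ∈ {−4, ..., 4}, then test f_x and f at those candidates.
  x = -4: f_y(-4, y) = -3*y**2 - 16*y - 21; vanishes at y ∈ {-3}. (-4, -3): f_x = -36 ≠ 0.
  x = -3: f_y(-3, y) = -3*y**2 - 16*y - 21; vanishes at y ∈ {-3}. (-3, -3): f_x = -9 ≠ 0.
  x = -2: f_y(-2, y) = -3*y**2 - 16*y - 21; vanishes at y ∈ {-3}. (-2, -3): f_x = 0, f = 0 — SINGULAR.
  x = -1: f_y(-1, y) = -3*y**2 - 16*y - 21; vanishes at y ∈ {-3}. (-1, -3): f_x = -9 ≠ 0.
  x = 0: f_y(0, y) = -3*y**2 - 16*y - 21; vanishes at y ∈ {-3}. (0, -3): f_x = -36 ≠ 0.
  x = 1: f_y(1, y) = -3*y**2 - 16*y - 21; vanishes at y ∈ {-3}. (1, -3): f_x = -81 ≠ 0.
  x = 2: f_y(2, y) = -3*y**2 - 16*y - 21; vanishes at y ∈ {-3}. (2, -3): f_x = -144 ≠ 0.
  x = 3: f_y(3, y) = -3*y**2 - 16*y - 21; vanishes at y ∈ {-3}. (3, -3): f_x = -225 ≠ 0.
  x = 4: f_y(4, y) = -3*y**2 - 16*y - 21; vanishes at y ∈ {-3}. (4, -3): f_x = -324 ≠ 0.
Only singular point on the grid: (-2, -3).
Classify: substitute x = -2 + u, y = -3 + v and expand: f = -3*u**3 - v**3 + v**2.
No constant or linear terms (consistent with a singular point). Quadratic part: v**2. Cubic part: -3*u**3 - v**3.
The quadratic part v**2 is a perfect square, so there is a single (double) tangent line v = 0, i.e. y = -3. Restricting the cubic part to that line (v = 0) leaves -3*u**3 ≠ 0, so f is not divisible by v and the branch is v² ≈ 3*u**3 to lowest order — this is a cusp.
Classification: cusp.


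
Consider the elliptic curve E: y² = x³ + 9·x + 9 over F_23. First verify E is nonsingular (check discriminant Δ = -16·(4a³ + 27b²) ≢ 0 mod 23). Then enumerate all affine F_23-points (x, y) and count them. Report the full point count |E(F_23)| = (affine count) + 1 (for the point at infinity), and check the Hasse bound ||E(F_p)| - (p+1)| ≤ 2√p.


Affine points = {(0, 3), (0, 20), (2, 9), (2, 14), (5, 8), (5, 15), (6, 7), (6, 16), (7, 1), (7, 22), (8, 8), (8, 15), (10, 8), (10, 15), (11, 6), (11, 17), (13, 0), (14, 2), (14, 21), (15, 0), (18, 0), (19, 1), (19, 22), (20, 1), (20, 22), (21, 11), (21, 12)}; affine count = 27; |E(F_23)| = 28.

Discriminant check: Δ ∝ 4a³ + 27b² = 4·9³ + 27·9² = 4·729 + 27·81 ≡ 20 (mod 23). Nonzero ⇒ E is nonsingular.
For each x ∈ F_23, compute rhs = x³ + 9·x + 9 mod 23, then count y ∈ F_23 with y² ≡ rhs.
  x = 0: rhs = 9, matching y values: 3, 20 (2 points).
  x = 1: rhs = 19, matching y values: none (0 points).
  x = 2: rhs = 12, matching y values: 9, 14 (2 points).
  x = 3: rhs = 17, matching y values: none (0 points).
  x = 4: rhs = 17, matching y values: none (0 points).
  x = 5: rhs = 18, matching y values: 8, 15 (2 points).
  x = 6: rhs = 3, matching y values: 7, 16 (2 points).
  x = 7: rhs = 1, matching y values: 1, 22 (2 points).
  x = 8: rhs = 18, matching y values: 8, 15 (2 points).
  x = 9: rhs = 14, matching y values: none (0 points).
  x = 10: rhs = 18, matching y values: 8, 15 (2 points).
  x = 11: rhs = 13, matching y values: 6, 17 (2 points).
  x = 12: rhs = 5, matching y values: none (0 points).
  x = 13: rhs = 0, matching y values: 0 (1 points).
  x = 14: rhs = 4, matching y values: 2, 21 (2 points).
  x = 15: rhs = 0, matching y values: 0 (1 points).
  x = 16: rhs = 17, matching y values: none (0 points).
  x = 17: rhs = 15, matching y values: none (0 points).
  x = 18: rhs = 0, matching y values: 0 (1 points).
  x = 19: rhs = 1, matching y values: 1, 22 (2 points).
  x = 20: rhs = 1, matching y values: 1, 22 (2 points).
  x = 21: rhs = 6, matching y values: 11, 12 (2 points).
  x = 22: rhs = 22, matching y values: none (0 points).
Total affine count: 27.
Full point count |E(F_23)| = 27 + 1 = 28.
Hasse bound: |28 − (23+1)| = |4| = 4 ≤ 2√23 ≈ 9.5917 ✓.


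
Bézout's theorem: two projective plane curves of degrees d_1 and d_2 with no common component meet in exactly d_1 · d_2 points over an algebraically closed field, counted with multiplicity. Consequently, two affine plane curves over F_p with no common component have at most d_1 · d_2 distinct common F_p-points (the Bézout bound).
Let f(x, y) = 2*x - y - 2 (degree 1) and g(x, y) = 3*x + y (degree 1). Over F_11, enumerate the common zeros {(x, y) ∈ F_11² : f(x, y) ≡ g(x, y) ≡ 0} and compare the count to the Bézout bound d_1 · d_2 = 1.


Common zeros: {(7, 1)}; count = 1; Bézout bound = 1.

deg(f) = 1, deg(g) = 1, so Bézout bound = 1.
Scan x ∈ F_11. For each x, list the y ∈ F_11 with f(x, y) ≡ 0 and those with g(x, y) ≡ 0 (mod 11); the common zeros in that column are the intersection.
  x = 0: f ≡ 0 at y ∈ {9}; g ≡ 0 at y ∈ {0}; common: ∅.
  x = 1: f ≡ 0 at y ∈ {0}; g ≡ 0 at y ∈ {8}; common: ∅.
  x = 2: f ≡ 0 at y ∈ {2}; g ≡ 0 at y ∈ {5}; common: ∅.
  x = 3: f ≡ 0 at y ∈ {4}; g ≡ 0 at y ∈ {2}; common: ∅.
  x = 4: f ≡ 0 at y ∈ {6}; g ≡ 0 at y ∈ {10}; common: ∅.
  x = 5: f ≡ 0 at y ∈ {8}; g ≡ 0 at y ∈ {7}; common: ∅.
  x = 6: f ≡ 0 at y ∈ {10}; g ≡ 0 at y ∈ {4}; common: ∅.
  x = 7: f ≡ 0 at y ∈ {1}; g ≡ 0 at y ∈ {1}; common: {1}.
  x = 8: f ≡ 0 at y ∈ {3}; g ≡ 0 at y ∈ {9}; common: ∅.
  x = 9: f ≡ 0 at y ∈ {5}; g ≡ 0 at y ∈ {6}; common: ∅.
  x = 10: f ≡ 0 at y ∈ {7}; g ≡ 0 at y ∈ {3}; common: ∅.
Collecting: common zeros = {(7, 1)}, so the count is 1.
Comparison with the Bézout bound: 1 ≤ 1 = deg(f)·deg(g), as expected for curves with no common component (the bound is attained).


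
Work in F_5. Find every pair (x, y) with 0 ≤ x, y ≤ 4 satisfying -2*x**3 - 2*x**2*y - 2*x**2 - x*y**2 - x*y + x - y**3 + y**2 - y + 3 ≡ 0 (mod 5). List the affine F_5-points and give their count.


Affine F_5-points: {(1, 0), (1, 1), (1, 4), (3, 4)}; count = 4.

For each of the 25 pairs (x, y) ∈ F_5², evaluate f(x, y) mod 5. Record the zeros.
  x = 0: [0↦3, 1↦2, 2↦2, 3↦2, 4↦1]  zeros at y ∈ ∅
  x = 1: [0↦0, 1↦0, 2↦4, 3↦1, 4↦0]  zeros at y ∈ {0, 1, 4}
  x = 2: [0↦1, 1↦3, 2↦2, 3↦2, 4↦2]  zeros at y ∈ ∅
  x = 3: [0↦4, 1↦4, 2↦4, 3↦3, 4↦0]  zeros at y ∈ {4}
  x = 4: [0↦2, 1↦1, 2↦3, 3↦2, 4↦2]  zeros at y ∈ ∅
Collecting zeros: affine points = {(1, 0), (1, 1), (1, 4), (3, 4)}.
Total count |C(F_5)_aff| = 4.


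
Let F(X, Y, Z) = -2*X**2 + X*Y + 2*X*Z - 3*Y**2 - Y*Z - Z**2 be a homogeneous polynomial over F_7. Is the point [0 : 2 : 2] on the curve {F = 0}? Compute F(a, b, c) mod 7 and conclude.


F(0,2,2) ≡ 1 (mod 7); P is NOT on the curve.

Evaluate F(0, 2, 2) term-by-term (mod 7).
  -2*X**2 ↦ -2·0·1·1 = 0
  X*Y ↦ 1·0·2·1 = 0
  2*X*Z ↦ 2·0·1·2 = 0
  -3*Y**2 ↦ -3·1·4·1 = -12
  -Y*Z ↦ -1·1·2·2 = -4
  -Z**2 ↦ -1·1·1·4 = -4
Sum: F(0, 2, 2) = (0) + (0) + (0) + (-12) + (-4) + (-4) = -20.
Reducing mod 7: -20 ≡ 1 (mod 7).
Since F(a, b, c) ≡ 1 ≠ 0 (mod 7), P does NOT lie on the curve.


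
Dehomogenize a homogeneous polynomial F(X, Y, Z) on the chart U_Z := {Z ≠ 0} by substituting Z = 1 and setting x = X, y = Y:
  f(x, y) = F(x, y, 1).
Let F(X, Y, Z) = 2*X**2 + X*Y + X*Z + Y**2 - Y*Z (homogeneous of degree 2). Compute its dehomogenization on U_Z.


f(x, y) = 2*x**2 + x*y + x + y**2 - y

On U_Z we set Z = 1. Each monomial c·X^i·Y^j·Z^k in F becomes c·x^i·y^j·1^k = c·x^i·y^j.
Substituting Z = 1: F(X, Y, 1) = 2*x**2 + x*y + x + y**2 - y.
Note: deg(f) ≤ deg(F) = 2; strict inequality happens when F is divisible by Z (lost terms).


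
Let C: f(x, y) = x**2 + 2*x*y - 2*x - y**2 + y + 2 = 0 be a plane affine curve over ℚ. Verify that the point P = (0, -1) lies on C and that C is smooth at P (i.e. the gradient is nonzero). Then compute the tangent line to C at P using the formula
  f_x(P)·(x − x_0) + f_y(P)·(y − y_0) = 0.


Tangent line at P: -4*x + 3*y + 3 = 0.

Step 1: f(0, -1) = 0, so P lies on C.
Step 2: partial derivatives
  f_x(x, y) = 2*x + 2*y - 2, f_y(x, y) = 2*x - 2*y + 1.
  f_x(P) = -4, f_y(P) = 3 (gradient nonzero, so P is smooth).
Step 3: tangent line at P: -4·(x − 0) + 3·(y − -1) = 0.
Expanding: -4*x + 3*y + 3 = 0.


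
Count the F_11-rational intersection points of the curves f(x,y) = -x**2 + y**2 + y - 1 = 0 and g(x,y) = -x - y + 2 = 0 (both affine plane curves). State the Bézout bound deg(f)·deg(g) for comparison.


Common zeros: {(1, 1)}; count = 1; Bézout bound = 2.

deg(f) = 2, deg(g) = 1, so Bézout bound = 2.
Scan x ∈ F_11. For each x, list the y ∈ F_11 with f(x, y) ≡ 0 and those with g(x, y) ≡ 0 (mod 11); the common zeros in that column are the intersection.
  x = 0: f ≡ 0 at y ∈ {3, 7}; g ≡ 0 at y ∈ {2}; common: ∅.
  x = 1: f ≡ 0 at y ∈ {1, 9}; g ≡ 0 at y ∈ {1}; common: {1}.
  x = 2: f ≡ 0 at y ∈ ∅; g ≡ 0 at y ∈ {0}; common: ∅.
  x = 3: f ≡ 0 at y ∈ ∅; g ≡ 0 at y ∈ {10}; common: ∅.
  x = 4: f ≡ 0 at y ∈ {2, 8}; g ≡ 0 at y ∈ {9}; common: ∅.
  x = 5: f ≡ 0 at y ∈ ∅; g ≡ 0 at y ∈ {8}; common: ∅.
  x = 6: f ≡ 0 at y ∈ ∅; g ≡ 0 at y ∈ {7}; common: ∅.
  x = 7: f ≡ 0 at y ∈ {2, 8}; g ≡ 0 at y ∈ {6}; common: ∅.
  x = 8: f ≡ 0 at y ∈ ∅; g ≡ 0 at y ∈ {5}; common: ∅.
  x = 9: f ≡ 0 at y ∈ ∅; g ≡ 0 at y ∈ {4}; common: ∅.
  x = 10: f ≡ 0 at y ∈ {1, 9}; g ≡ 0 at y ∈ {3}; common: ∅.
Collecting: common zeros = {(1, 1)}, so the count is 1.
Comparison with the Bézout bound: 1 ≤ 2 = deg(f)·deg(g), as expected for curves with no common component (the affine F_11-count falls short of the bound because intersections may lie at infinity, over extension fields, or carry multiplicity).


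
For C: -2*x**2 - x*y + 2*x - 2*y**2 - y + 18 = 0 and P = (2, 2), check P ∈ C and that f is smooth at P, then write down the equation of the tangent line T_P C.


Tangent line at P: -8*x - 11*y + 38 = 0.

Step 1: f(2, 2) = 0, so P lies on C.
Step 2: partial derivatives
  f_x(x, y) = -4*x - y + 2, f_y(x, y) = -x - 4*y - 1.
  f_x(P) = -8, f_y(P) = -11 (gradient nonzero, so P is smooth).
Step 3: tangent line at P: -8·(x − 2) + -11·(y − 2) = 0.
Expanding: -8*x - 11*y + 38 = 0.


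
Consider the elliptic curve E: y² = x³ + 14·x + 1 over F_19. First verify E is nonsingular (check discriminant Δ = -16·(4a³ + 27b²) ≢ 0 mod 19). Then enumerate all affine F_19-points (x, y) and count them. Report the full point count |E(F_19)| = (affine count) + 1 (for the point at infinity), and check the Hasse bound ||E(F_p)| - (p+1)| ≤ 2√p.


Affine points = {(0, 1), (0, 18), (1, 4), (1, 15), (4, 8), (4, 11), (5, 5), (5, 14), (6, 4), (6, 15), (7, 9), (7, 10), (8, 6), (8, 13), (9, 1), (9, 18), (10, 1), (10, 18), (11, 2), (11, 17), (12, 4), (12, 15), (13, 9), (13, 10), (18, 9), (18, 10)}; affine count = 26; |E(F_19)| = 27.

Discriminant check: Δ ∝ 4a³ + 27b² = 4·14³ + 27·1² = 4·2744 + 27·1 ≡ 2 (mod 19). Nonzero ⇒ E is nonsingular.
For each x ∈ F_19, compute rhs = x³ + 14·x + 1 mod 19, then count y ∈ F_19 with y² ≡ rhs.
  x = 0: rhs = 1, matching y values: 1, 18 (2 points).
  x = 1: rhs = 16, matching y values: 4, 15 (2 points).
  x = 2: rhs = 18, matching y values: none (0 points).
  x = 3: rhs = 13, matching y values: none (0 points).
  x = 4: rhs = 7, matching y values: 8, 11 (2 points).
  x = 5: rhs = 6, matching y values: 5, 14 (2 points).
  x = 6: rhs = 16, matching y values: 4, 15 (2 points).
  x = 7: rhs = 5, matching y values: 9, 10 (2 points).
  x = 8: rhs = 17, matching y values: 6, 13 (2 points).
  x = 9: rhs = 1, matching y values: 1, 18 (2 points).
  x = 10: rhs = 1, matching y values: 1, 18 (2 points).
  x = 11: rhs = 4, matching y values: 2, 17 (2 points).
  x = 12: rhs = 16, matching y values: 4, 15 (2 points).
  x = 13: rhs = 5, matching y values: 9, 10 (2 points).
  x = 14: rhs = 15, matching y values: none (0 points).
  x = 15: rhs = 14, matching y values: none (0 points).
  x = 16: rhs = 8, matching y values: none (0 points).
  x = 17: rhs = 3, matching y values: none (0 points).
  x = 18: rhs = 5, matching y values: 9, 10 (2 points).
Total affine count: 26.
Full point count |E(F_19)| = 26 + 1 = 27.
Hasse bound: |27 − (19+1)| = |7| = 7 ≤ 2√19 ≈ 8.7178 ✓.


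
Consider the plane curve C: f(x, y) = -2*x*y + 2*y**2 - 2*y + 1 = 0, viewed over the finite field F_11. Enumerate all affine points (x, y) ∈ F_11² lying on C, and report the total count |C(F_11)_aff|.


Affine F_11-points: {(3, 5), (3, 10), (4, 2), (4, 3), (5, 8), (5, 9), (6, 1), (6, 6), (10, 4), (10, 7)}; count = 10.

For each of the 121 pairs (x, y) ∈ F_11², evaluate f(x, y) mod 11. Record the zeros.
  x = 0: [0↦1, 1↦1, 2↦5, 3↦2, 4↦3, 5↦8, 6↦6, 7↦8, 8↦3, 9↦2, 10↦5]  zeros at y ∈ ∅
  x = 1: [0↦1, 1↦10, 2↦1, 3↦7, 4↦6, 5↦9, 6↦5, 7↦5, 8↦9, 9↦6, 10↦7]  zeros at y ∈ ∅
  x = 2: [0↦1, 1↦8, 2↦8, 3↦1, 4↦9, 5↦10, 6↦4, 7↦2, 8↦4, 9↦10, 10↦9]  zeros at y ∈ ∅
  x = 3: [0↦1, 1↦6, 2↦4, 3↦6, 4↦1, 5↦0, 6↦3, 7↦10, 8↦10, 9↦3, 10↦0]  zeros at y ∈ {5, 10}
  x = 4: [0↦1, 1↦4, 2↦0, 3↦0, 4↦4, 5↦1, 6↦2, 7↦7, 8↦5, 9↦7, 10↦2]  zeros at y ∈ {2, 3}
  x = 5: [0↦1, 1↦2, 2↦7, 3↦5, 4↦7, 5↦2, 6↦1, 7↦4, 8↦0, 9↦0, 10↦4]  zeros at y ∈ {8, 9}
  x = 6: [0↦1, 1↦0, 2↦3, 3↦10, 4↦10, 5↦3, 6↦0, 7↦1, 8↦6, 9↦4, 10↦6]  zeros at y ∈ {1, 6}
  x = 7: [0↦1, 1↦9, 2↦10, 3↦4, 4↦2, 5↦4, 6↦10, 7↦9, 8↦1, 9↦8, 10↦8]  zeros at y ∈ ∅
  x = 8: [0↦1, 1↦7, 2↦6, 3↦9, 4↦5, 5↦5, 6↦9, 7↦6, 8↦7, 9↦1, 10↦10]  zeros at y ∈ ∅
  x = 9: [0↦1, 1↦5, 2↦2, 3↦3, 4↦8, 5↦6, 6↦8, 7↦3, 8↦2, 9↦5, 10↦1]  zeros at y ∈ ∅
  x = 10: [0↦1, 1↦3, 2↦9, 3↦8, 4↦0, 5↦7, 6↦7, 7↦0, 8↦8, 9↦9, 10↦3]  zeros at y ∈ {4, 7}
Collecting zeros: affine points = {(3, 5), (3, 10), (4, 2), (4, 3), (5, 8), (5, 9), (6, 1), (6, 6), (10, 4), (10, 7)}.
Total count |C(F_11)_aff| = 10.


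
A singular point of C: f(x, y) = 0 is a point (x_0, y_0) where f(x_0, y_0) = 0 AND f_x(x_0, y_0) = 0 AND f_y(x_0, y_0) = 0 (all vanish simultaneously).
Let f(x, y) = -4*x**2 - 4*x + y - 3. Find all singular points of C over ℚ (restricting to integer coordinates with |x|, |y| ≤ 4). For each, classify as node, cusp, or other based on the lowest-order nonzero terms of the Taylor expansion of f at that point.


No singular points in the scanned grid; C is smooth there.

Compute partial derivatives:
  f_x = -8*x - 4.
  f_y = 1.
f_y = 1 is a nonzero constant, so f_y never vanishes: no point (x, y) can satisfy f = f_x = f_y = 0. In particular no (x, y) ∈ {−4, ..., 4}² is singular; the curve is smooth.


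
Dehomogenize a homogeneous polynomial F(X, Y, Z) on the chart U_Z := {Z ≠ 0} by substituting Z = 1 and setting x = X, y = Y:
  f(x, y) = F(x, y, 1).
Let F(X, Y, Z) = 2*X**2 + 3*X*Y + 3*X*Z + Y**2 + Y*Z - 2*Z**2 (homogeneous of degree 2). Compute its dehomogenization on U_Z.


f(x, y) = 2*x**2 + 3*x*y + 3*x + y**2 + y - 2

On U_Z we set Z = 1. Each monomial c·X^i·Y^j·Z^k in F becomes c·x^i·y^j·1^k = c·x^i·y^j.
Substituting Z = 1: F(X, Y, 1) = 2*x**2 + 3*x*y + 3*x + y**2 + y - 2.
Note: deg(f) ≤ deg(F) = 2; strict inequality happens when F is divisible by Z (lost terms).


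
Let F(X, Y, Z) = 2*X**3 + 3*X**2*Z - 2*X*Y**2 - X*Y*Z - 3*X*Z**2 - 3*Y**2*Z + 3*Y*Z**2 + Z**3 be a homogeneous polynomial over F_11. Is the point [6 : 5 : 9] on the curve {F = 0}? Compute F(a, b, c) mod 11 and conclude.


F(6,5,9) ≡ 7 (mod 11); P is NOT on the curve.

Evaluate F(6, 5, 9) term-by-term (mod 11).
  2*X**3 ↦ 2·216·1·1 = 432
  3*X**2*Z ↦ 3·36·1·9 = 972
  -2*X*Y**2 ↦ -2·6·25·1 = -300
  -X*Y*Z ↦ -1·6·5·9 = -270
  -3*X*Z**2 ↦ -3·6·1·81 = -1458
  -3*Y**2*Z ↦ -3·1·25·9 = -675
  3*Y*Z**2 ↦ 3·1·5·81 = 1215
  Z**3 ↦ 1·1·1·729 = 729
Sum: F(6, 5, 9) = (432) + (972) + (-300) + (-270) + (-1458) + (-675) + (1215) + (729) = 645.
Reducing mod 11: 645 ≡ 7 (mod 11).
Since F(a, b, c) ≡ 7 ≠ 0 (mod 11), P does NOT lie on the curve.


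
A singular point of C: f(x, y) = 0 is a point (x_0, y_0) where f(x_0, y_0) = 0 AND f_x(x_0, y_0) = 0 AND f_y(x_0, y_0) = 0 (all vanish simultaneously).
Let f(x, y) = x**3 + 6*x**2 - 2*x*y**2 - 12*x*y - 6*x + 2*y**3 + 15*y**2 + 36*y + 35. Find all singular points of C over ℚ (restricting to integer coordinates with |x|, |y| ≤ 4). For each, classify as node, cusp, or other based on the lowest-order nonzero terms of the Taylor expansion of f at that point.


Singular points: {(-2, -3)}; classification: cusp.

Compute partial derivatives:
  f_x = 3*x**2 + 12*x - 2*y**2 - 12*y - 6.
  f_y = -4*x*y - 12*x + 6*y**2 + 30*y + 36.
Scan x_0 ∈ {−4, ..., 4}. For each x_0, f_y(x_0, y) is a polynomial in y; find its integer roots y ∈ {−4, ..., 4}, then test f_x and f at those candidates.
  x = -4: f_y(-4, y) = 6*y**2 + 46*y + 84; vanishes at y ∈ {-3}. (-4, -3): f_x = 12 ≠ 0.
  x = -3: f_y(-3, y) = 6*y**2 + 42*y + 72; vanishes at y ∈ {-4, -3}. (-3, -4): f_x = 1 ≠ 0; (-3, -3): f_x = 3 ≠ 0.
  x = -2: f_y(-2, y) = 6*y**2 + 38*y + 60; vanishes at y ∈ {-3}. (-2, -3): f_x = 0, f = 0 — SINGULAR.
  x = -1: f_y(-1, y) = 6*y**2 + 34*y + 48; vanishes at y ∈ {-3}. (-1, -3): f_x = 3 ≠ 0.
  x = 0: f_y(0, y) = 6*y**2 + 30*y + 36; vanishes at y ∈ {-3, -2}. (0, -3): f_x = 12 ≠ 0; (0, -2): f_x = 10 ≠ 0.
  x = 1: f_y(1, y) = 6*y**2 + 26*y + 24; vanishes at y ∈ {-3}. (1, -3): f_x = 27 ≠ 0.
  x = 2: f_y(2, y) = 6*y**2 + 22*y + 12; vanishes at y ∈ {-3}. (2, -3): f_x = 48 ≠ 0.
  x = 3: f_y(3, y) = 6*y**2 + 18*y; vanishes at y ∈ {-3, 0}. (3, -3): f_x = 75 ≠ 0; (3, 0): f_x = 57 ≠ 0.
  x = 4: f_y(4, y) = 6*y**2 + 14*y - 12; vanishes at y ∈ {-3}. (4, -3): f_x = 108 ≠ 0.
Only singular point on the grid: (-2, -3).
Classify: substitute x = -2 + u, y = -3 + v and expand: f = u**3 - 2*u*v**2 + 2*v**3 + v**2.
No constant or linear terms (consistent with a singular point). Quadratic part: v**2. Cubic part: u**3 - 2*u*v**2 + 2*v**3.
The quadratic part v**2 is a perfect square, so there is a single (double) tangent line v = 0, i.e. y = -3. Restricting the cubic part to that line (v = 0) leaves u**3 ≠ 0, so f is not divisible by v and the branch is v² ≈ -u**3 to lowest order — this is a cusp.
Classification: cusp.


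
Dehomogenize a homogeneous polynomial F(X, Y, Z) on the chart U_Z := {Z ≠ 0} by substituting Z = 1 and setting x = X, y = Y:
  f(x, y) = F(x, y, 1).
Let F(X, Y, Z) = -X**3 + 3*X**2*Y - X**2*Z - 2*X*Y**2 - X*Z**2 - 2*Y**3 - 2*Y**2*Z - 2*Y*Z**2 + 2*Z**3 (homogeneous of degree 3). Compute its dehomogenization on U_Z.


f(x, y) = -x**3 + 3*x**2*y - x**2 - 2*x*y**2 - x - 2*y**3 - 2*y**2 - 2*y + 2

On U_Z we set Z = 1. Each monomial c·X^i·Y^j·Z^k in F becomes c·x^i·y^j·1^k = c·x^i·y^j.
Substituting Z = 1: F(X, Y, 1) = -x**3 + 3*x**2*y - x**2 - 2*x*y**2 - x - 2*y**3 - 2*y**2 - 2*y + 2.
Note: deg(f) ≤ deg(F) = 3; strict inequality happens when F is divisible by Z (lost terms).


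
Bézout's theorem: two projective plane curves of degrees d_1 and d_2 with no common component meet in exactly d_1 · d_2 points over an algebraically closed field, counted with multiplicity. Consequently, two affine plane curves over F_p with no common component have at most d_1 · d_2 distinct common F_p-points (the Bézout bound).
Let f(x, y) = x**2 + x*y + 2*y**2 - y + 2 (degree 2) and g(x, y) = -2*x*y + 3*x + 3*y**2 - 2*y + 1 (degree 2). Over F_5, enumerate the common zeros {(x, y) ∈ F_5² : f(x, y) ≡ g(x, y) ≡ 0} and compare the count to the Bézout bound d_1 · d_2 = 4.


Common zeros: {(3, 1), (4, 3)}; count = 2; Bézout bound = 4.

deg(f) = 2, deg(g) = 2, so Bézout bound = 4.
Scan x ∈ F_5. For each x, list the y ∈ F_5 with f(x, y) ≡ 0 and those with g(x, y) ≡ 0 (mod 5); the common zeros in that column are the intersection.
  x = 0: f ≡ 0 at y ∈ {4}; g ≡ 0 at y ∈ ∅; common: ∅.
  x = 1: f ≡ 0 at y ∈ {1, 4}; g ≡ 0 at y ∈ ∅; common: ∅.
  x = 2: f ≡ 0 at y ∈ ∅; g ≡ 0 at y ∈ ∅; common: ∅.
  x = 3: f ≡ 0 at y ∈ {1, 3}; g ≡ 0 at y ∈ {0, 1}; common: {1}.
  x = 4: f ≡ 0 at y ∈ {3}; g ≡ 0 at y ∈ {2, 3}; common: {3}.
Collecting: common zeros = {(3, 1), (4, 3)}, so the count is 2.
Comparison with the Bézout bound: 2 ≤ 4 = deg(f)·deg(g), as expected for curves with no common component (the affine F_5-count falls short of the bound because intersections may lie at infinity, over extension fields, or carry multiplicity).


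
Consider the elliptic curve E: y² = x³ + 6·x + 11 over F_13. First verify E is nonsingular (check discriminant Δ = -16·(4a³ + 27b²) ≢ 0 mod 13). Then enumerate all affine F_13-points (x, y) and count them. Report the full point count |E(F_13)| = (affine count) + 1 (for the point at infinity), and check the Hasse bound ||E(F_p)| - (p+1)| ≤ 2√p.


Affine points = {(3, 2), (3, 11), (5, 6), (5, 7), (6, 4), (6, 9), (8, 5), (8, 8), (9, 1), (9, 12), (11, 2), (11, 11), (12, 2), (12, 11)}; affine count = 14; |E(F_13)| = 15.

Discriminant check: Δ ∝ 4a³ + 27b² = 4·6³ + 27·11² = 4·216 + 27·121 ≡ 10 (mod 13). Nonzero ⇒ E is nonsingular.
For each x ∈ F_13, compute rhs = x³ + 6·x + 11 mod 13, then count y ∈ F_13 with y² ≡ rhs.
  x = 0: rhs = 11, matching y values: none (0 points).
  x = 1: rhs = 5, matching y values: none (0 points).
  x = 2: rhs = 5, matching y values: none (0 points).
  x = 3: rhs = 4, matching y values: 2, 11 (2 points).
  x = 4: rhs = 8, matching y values: none (0 points).
  x = 5: rhs = 10, matching y values: 6, 7 (2 points).
  x = 6: rhs = 3, matching y values: 4, 9 (2 points).
  x = 7: rhs = 6, matching y values: none (0 points).
  x = 8: rhs = 12, matching y values: 5, 8 (2 points).
  x = 9: rhs = 1, matching y values: 1, 12 (2 points).
  x = 10: rhs = 5, matching y values: none (0 points).
  x = 11: rhs = 4, matching y values: 2, 11 (2 points).
  x = 12: rhs = 4, matching y values: 2, 11 (2 points).
Total affine count: 14.
Full point count |E(F_13)| = 14 + 1 = 15.
Hasse bound: |15 − (13+1)| = |1| = 1 ≤ 2√13 ≈ 7.2111 ✓.


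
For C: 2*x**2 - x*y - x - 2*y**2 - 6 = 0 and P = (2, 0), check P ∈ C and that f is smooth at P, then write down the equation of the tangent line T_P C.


Tangent line at P: 7*x - 2*y - 14 = 0.

Step 1: f(2, 0) = 0, so P lies on C.
Step 2: partial derivatives
  f_x(x, y) = 4*x - y - 1, f_y(x, y) = -x - 4*y.
  f_x(P) = 7, f_y(P) = -2 (gradient nonzero, so P is smooth).
Step 3: tangent line at P: 7·(x − 2) + -2·(y − 0) = 0.
Expanding: 7*x - 2*y - 14 = 0.


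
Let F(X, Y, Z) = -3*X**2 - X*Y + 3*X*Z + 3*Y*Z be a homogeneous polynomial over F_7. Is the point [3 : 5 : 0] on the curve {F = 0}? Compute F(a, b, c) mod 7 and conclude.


F(3,5,0) ≡ 0 (mod 7); P is on the curve.

Evaluate F(3, 5, 0) term-by-term (mod 7).
  -3*X**2 ↦ -3·9·1·1 = -27
  -X*Y ↦ -1·3·5·1 = -15
  3*X*Z ↦ 3·3·1·0 = 0
  3*Y*Z ↦ 3·1·5·0 = 0
Sum: F(3, 5, 0) = (-27) + (-15) + (0) + (0) = -42.
Reducing mod 7: -42 ≡ 0 (mod 7).
Since F(a, b, c) ≡ 0 (mod 7), P lies on the curve.


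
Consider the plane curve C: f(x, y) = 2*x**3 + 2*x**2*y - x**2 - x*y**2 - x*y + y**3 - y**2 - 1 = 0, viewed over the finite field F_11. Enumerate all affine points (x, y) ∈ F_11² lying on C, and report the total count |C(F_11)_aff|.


Affine F_11-points: {(0, 5), (1, 0), (1, 1), (2, 0), (3, 0), (3, 2), (4, 10), (5, 1), (7, 8), (8, 3), (9, 2), (9, 4), (10, 1)}; count = 13.

For each of the 121 pairs (x, y) ∈ F_11², evaluate f(x, y) mod 11. Record the zeros.
  x = 0: [0↦10, 1↦10, 2↦3, 3↦6, 4↦3, 5↦0, 6↦3, 7↦7, 8↦7, 9↦9, 10↦8]  zeros at y ∈ {5}
  x = 1: [0↦0, 1↦0, 2↦2, 3↦1, 4↦3, 5↦3, 6↦7, 7↦10, 8↦7, 9↦4, 10↦7]  zeros at y ∈ {0, 1}
  x = 2: [0↦0, 1↦4, 2↦8, 3↦7, 4↦7, 5↦3, 6↦1, 7↦7, 8↦5, 9↦1, 10↦1]  zeros at y ∈ {0}
  x = 3: [0↦0, 1↦1, 2↦0, 3↦3, 4↦5, 5↦1, 6↦8, 7↦10, 8↦2, 9↦1, 10↦2]  zeros at y ∈ {0, 2}
  x = 4: [0↦1, 1↦3, 2↦1, 3↦1, 4↦9, 5↦9, 6↦7, 7↦9, 8↦10, 9↦5, 10↦0]  zeros at y ∈ {10}
  x = 5: [0↦4, 1↦0, 2↦1, 3↦2, 4↦9, 5↦6, 6↦10, 7↦5, 8↦8, 9↦3, 10↦7]  zeros at y ∈ {1}
  x = 6: [0↦10, 1↦4, 2↦1, 3↦7, 4↦6, 5↦4, 6↦7, 7↦10, 8↦8, 9↦7, 10↦2]  zeros at y ∈ ∅
  x = 7: [0↦9, 1↦5, 2↦2, 3↦6, 4↦1, 5↦4, 6↦10, 7↦3, 8↦0, 9↦7, 10↦8]  zeros at y ∈ {8}
  x = 8: [0↦2, 1↦4, 2↦5, 3↦0, 4↦6, 5↦7, 6↦9, 7↦7, 8↦7, 9↦4, 10↦4]  zeros at y ∈ {3}
  x = 9: [0↦1, 1↦2, 2↦0, 3↦1, 4↦0, 5↦3, 6↦5, 7↦1, 8↦8, 9↦10, 10↦2]  zeros at y ∈ {2, 4}
  x = 10: [0↦7, 1↦0, 2↦10, 3↦10, 4↦6, 5↦4, 6↦10, 7↦8, 8↦4, 9↦4, 10↦3]  zeros at y ∈ {1}
Collecting zeros: affine points = {(0, 5), (1, 0), (1, 1), (2, 0), (3, 0), (3, 2), (4, 10), (5, 1), (7, 8), (8, 3), (9, 2), (9, 4), (10, 1)}.
Total count |C(F_11)_aff| = 13.


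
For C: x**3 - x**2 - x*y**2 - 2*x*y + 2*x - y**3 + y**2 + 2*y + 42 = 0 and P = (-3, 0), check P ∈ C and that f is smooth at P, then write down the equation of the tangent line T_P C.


Tangent line at P: 35*x + 8*y + 105 = 0.

Step 1: f(-3, 0) = 0, so P lies on C.
Step 2: partial derivatives
  f_x(x, y) = 3*x**2 - 2*x - y**2 - 2*y + 2, f_y(x, y) = -2*x*y - 2*x - 3*y**2 + 2*y + 2.
  f_x(P) = 35, f_y(P) = 8 (gradient nonzero, so P is smooth).
Step 3: tangent line at P: 35·(x − -3) + 8·(y − 0) = 0.
Expanding: 35*x + 8*y + 105 = 0.


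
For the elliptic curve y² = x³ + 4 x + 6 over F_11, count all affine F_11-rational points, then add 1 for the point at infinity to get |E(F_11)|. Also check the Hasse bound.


Affine points = {(1, 0), (2, 0), (3, 1), (3, 10), (4, 3), (4, 8), (6, 2), (6, 9), (7, 5), (7, 6), (8, 0), (9, 1), (9, 10), (10, 1), (10, 10)}; affine count = 15; |E(F_11)| = 16.

Discriminant check: Δ ∝ 4a³ + 27b² = 4·4³ + 27·6² = 4·64 + 27·36 ≡ 7 (mod 11). Nonzero ⇒ E is nonsingular.
For each x ∈ F_11, compute rhs = x³ + 4·x + 6 mod 11, then count y ∈ F_11 with y² ≡ rhs.
  x = 0: rhs = 6, matching y values: none (0 points).
  x = 1: rhs = 0, matching y values: 0 (1 points).
  x = 2: rhs = 0, matching y values: 0 (1 points).
  x = 3: rhs = 1, matching y values: 1, 10 (2 points).
  x = 4: rhs = 9, matching y values: 3, 8 (2 points).
  x = 5: rhs = 8, matching y values: none (0 points).
  x = 6: rhs = 4, matching y values: 2, 9 (2 points).
  x = 7: rhs = 3, matching y values: 5, 6 (2 points).
  x = 8: rhs = 0, matching y values: 0 (1 points).
  x = 9: rhs = 1, matching y values: 1, 10 (2 points).
  x = 10: rhs = 1, matching y values: 1, 10 (2 points).
Total affine count: 15.
Full point count |E(F_11)| = 15 + 1 = 16.
Hasse bound: |16 − (11+1)| = |4| = 4 ≤ 2√11 ≈ 6.6332 ✓.


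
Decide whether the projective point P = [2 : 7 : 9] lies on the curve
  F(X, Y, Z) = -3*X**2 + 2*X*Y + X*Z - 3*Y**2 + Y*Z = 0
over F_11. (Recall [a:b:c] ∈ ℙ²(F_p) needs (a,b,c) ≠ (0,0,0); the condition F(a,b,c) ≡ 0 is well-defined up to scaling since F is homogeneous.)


F(2,7,9) ≡ 5 (mod 11); P is NOT on the curve.

Evaluate F(2, 7, 9) term-by-term (mod 11).
  -3*X**2 ↦ -3·4·1·1 = -12
  2*X*Y ↦ 2·2·7·1 = 28
  X*Z ↦ 1·2·1·9 = 18
  -3*Y**2 ↦ -3·1·49·1 = -147
  Y*Z ↦ 1·1·7·9 = 63
Sum: F(2, 7, 9) = (-12) + (28) + (18) + (-147) + (63) = -50.
Reducing mod 11: -50 ≡ 5 (mod 11).
Since F(a, b, c) ≡ 5 ≠ 0 (mod 11), P does NOT lie on the curve.


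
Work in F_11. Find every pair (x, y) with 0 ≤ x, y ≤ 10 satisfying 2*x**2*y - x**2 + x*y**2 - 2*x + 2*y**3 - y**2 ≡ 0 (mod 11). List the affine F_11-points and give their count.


Affine F_11-points: {(0, 0), (0, 6), (2, 8), (3, 10), (4, 10), (6, 2), (8, 2), (9, 0), (9, 9), (10, 8)}; count = 10.

For each of the 121 pairs (x, y) ∈ F_11², evaluate f(x, y) mod 11. Record the zeros.
  x = 0: [0↦0, 1↦1, 2↦1, 3↦1, 4↦2, 5↦5, 6↦0, 7↦10, 8↦3, 9↦2, 10↦8]  zeros at y ∈ {0, 6}
  x = 1: [0↦8, 1↦1, 2↦6, 3↦2, 4↦1, 5↦4, 6↦1, 7↦4, 8↦3, 9↦10, 10↦4]  zeros at y ∈ ∅
  x = 2: [0↦3, 1↦3, 2↦6, 3↦2, 4↦3, 5↦10, 6↦2, 7↦2, 8↦0, 9↦8, 10↦5]  zeros at y ∈ {8}
  x = 3: [0↦7, 1↦7, 2↦1, 3↦1, 4↦8, 5↦1, 6↦3, 7↦4, 8↦5, 9↦7, 10↦0]  zeros at y ∈ {10}
  x = 4: [0↦9, 1↦2, 2↦2, 3↦10, 4↦5, 5↦10, 6↦4, 7↦10, 8↦7, 9↦7, 10↦0]  zeros at y ∈ {10}
  x = 5: [0↦9, 1↦10, 2↦9, 3↦7, 4↦5, 5↦4, 6↦5, 7↦9, 8↦6, 9↦8, 10↦5]  zeros at y ∈ ∅
  x = 6: [0↦7, 1↦9, 2↦0, 3↦3, 4↦8, 5↦5, 6↦6, 7↦1, 8↦2, 9↦10, 10↦4]  zeros at y ∈ {2}
  x = 7: [0↦3, 1↦10, 2↦8, 3↦9, 4↦3, 5↦2, 6↦7, 7↦8, 8↦6, 9↦2, 10↦8]  zeros at y ∈ ∅
  x = 8: [0↦8, 1↦2, 2↦0, 3↦3, 4↦1, 5↦6, 6↦8, 7↦8, 8↦7, 9↦6, 10↦6]  zeros at y ∈ {2}
  x = 9: [0↦0, 1↦7, 2↦9, 3↦7, 4↦2, 5↦6, 6↦9, 7↦1, 8↦5, 9↦0, 10↦9]  zeros at y ∈ {0, 9}
  x = 10: [0↦1, 1↦3, 2↦2, 3↦10, 4↦6, 5↦2, 6↦10, 7↦9, 8↦0, 9↦6, 10↦6]  zeros at y ∈ {8}
Collecting zeros: affine points = {(0, 0), (0, 6), (2, 8), (3, 10), (4, 10), (6, 2), (8, 2), (9, 0), (9, 9), (10, 8)}.
Total count |C(F_11)_aff| = 10.


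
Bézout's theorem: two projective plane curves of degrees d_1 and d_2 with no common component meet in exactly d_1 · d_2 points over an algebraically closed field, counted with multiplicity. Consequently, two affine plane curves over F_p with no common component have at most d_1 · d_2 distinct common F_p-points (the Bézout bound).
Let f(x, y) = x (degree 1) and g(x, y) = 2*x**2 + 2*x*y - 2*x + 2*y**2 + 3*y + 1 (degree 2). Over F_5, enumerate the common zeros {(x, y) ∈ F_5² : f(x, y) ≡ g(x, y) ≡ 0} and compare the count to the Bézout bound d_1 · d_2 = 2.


Common zeros: {(0, 2), (0, 4)}; count = 2; Bézout bound = 2.

deg(f) = 1, deg(g) = 2, so Bézout bound = 2.
Scan x ∈ F_5. For each x, list the y ∈ F_5 with f(x, y) ≡ 0 and those with g(x, y) ≡ 0 (mod 5); the common zeros in that column are the intersection.
  x = 0: f ≡ 0 at y ∈ {0, 1, 2, 3, 4}; g ≡ 0 at y ∈ {2, 4}; common: {2, 4}.
  x = 1: f ≡ 0 at y ∈ ∅; g ≡ 0 at y ∈ ∅; common: ∅.
  x = 2: f ≡ 0 at y ∈ ∅; g ≡ 0 at y ∈ {0, 4}; common: ∅.
  x = 3: f ≡ 0 at y ∈ ∅; g ≡ 0 at y ∈ ∅; common: ∅.
  x = 4: f ≡ 0 at y ∈ ∅; g ≡ 0 at y ∈ {0, 2}; common: ∅.
Collecting: common zeros = {(0, 2), (0, 4)}, so the count is 2.
Comparison with the Bézout bound: 2 ≤ 2 = deg(f)·deg(g), as expected for curves with no common component (the bound is attained).


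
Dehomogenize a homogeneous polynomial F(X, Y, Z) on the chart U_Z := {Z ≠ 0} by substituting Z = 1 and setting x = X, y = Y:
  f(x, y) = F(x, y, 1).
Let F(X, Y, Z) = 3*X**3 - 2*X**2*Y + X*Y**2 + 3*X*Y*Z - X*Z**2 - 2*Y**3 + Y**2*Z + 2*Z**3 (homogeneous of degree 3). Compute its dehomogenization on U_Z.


f(x, y) = 3*x**3 - 2*x**2*y + x*y**2 + 3*x*y - x - 2*y**3 + y**2 + 2

On U_Z we set Z = 1. Each monomial c·X^i·Y^j·Z^k in F becomes c·x^i·y^j·1^k = c·x^i·y^j.
Substituting Z = 1: F(X, Y, 1) = 3*x**3 - 2*x**2*y + x*y**2 + 3*x*y - x - 2*y**3 + y**2 + 2.
Note: deg(f) ≤ deg(F) = 3; strict inequality happens when F is divisible by Z (lost terms).
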